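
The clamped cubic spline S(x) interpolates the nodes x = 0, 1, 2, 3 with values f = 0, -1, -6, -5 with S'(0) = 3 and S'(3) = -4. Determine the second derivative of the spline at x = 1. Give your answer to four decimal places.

Put σ_i = S'' at the i-th knot. Here h = (1, 1, 1) and Δ = (-1, -5, 1), so the interior equations h_(i-1)·σ_(i-1) + 2(h_(i-1)+h_i)·σ_i + h_i·σ_(i+1) = 6(Δ_i − Δ_(i-1)) read
  1·σ_0 + 4·σ_1 + 1·σ_2 = 6(Δ_1 - Δ_0) = -24
  1·σ_1 + 4·σ_2 + 1·σ_3 = 6(Δ_2 - Δ_1) = 36
Clamped end conditions give two more equations: 2h_0·σ_0 + h_0·σ_1 = 6(Δ_0 - S'(0)) = -24 and h_2·σ_2 + 2h_2·σ_3 = 6(S'(3) - Δ_2) = -30.
Solving the tridiagonal system: σ_0 = -118/15, σ_1 = -124/15, σ_2 = 254/15, σ_3 = -352/15.

-8.2667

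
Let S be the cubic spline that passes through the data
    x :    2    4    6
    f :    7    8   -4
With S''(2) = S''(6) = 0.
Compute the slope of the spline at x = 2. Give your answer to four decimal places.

2.1250

Put M_i = S'' at the i-th knot. Here h = (2, 2) and Δ = (1/2, -6), so the interior equations h_(i-1)·M_(i-1) + 2(h_(i-1)+h_i)·M_i + h_i·M_(i+1) = 6(Δ_i − Δ_(i-1)) read
  2·M_0 + 8·M_1 + 2·M_2 = 6(Δ_1 - Δ_0) = -39
Natural end conditions: M_0 = M_2 = 0.
Forward elimination and back-substitution give M_0 = 0, M_1 = -39/8, M_2 = 0.
On [2, 4], S'(x) = b_0 + 2c_0·(x - 2) + 3d_0·(x - 2)² with b_0 = Δ_0 - h_0(2M_0 + M_1)/6 = 17/8, c_0 = M_0/2 = 0, d_0 = (M_1 - M_0)/(6h_0) = -13/32. So S'(2) = 17/8.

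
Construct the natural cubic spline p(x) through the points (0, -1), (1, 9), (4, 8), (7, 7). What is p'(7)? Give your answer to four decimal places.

0.7356

With M_i denoting the second derivative at x_i, h_i = 1, 3, 3, and Δ_i = (y_(i+1) − y_i)/h_i = 10, -1/3, -1/3:
  1·M_0 + 8·M_1 + 3·M_2 = 6(Δ_1 - Δ_0) = -62
  3·M_1 + 12·M_2 + 3·M_3 = 6(Δ_2 - Δ_1) = 0
Natural end conditions: M_0 = M_3 = 0.
Hence M_0 = 0, M_1 = -248/29, M_2 = 62/29, M_3 = 0.
On [4, 7], p'(x) = b_2 + 2c_2·(x - 4) + 3d_2·(x - 4)² with b_2 = Δ_2 - h_2(2M_2 + M_3)/6 = -215/87, c_2 = M_2/2 = 31/29, d_2 = (M_3 - M_2)/(6h_2) = -31/261. So p'(7) = 64/87.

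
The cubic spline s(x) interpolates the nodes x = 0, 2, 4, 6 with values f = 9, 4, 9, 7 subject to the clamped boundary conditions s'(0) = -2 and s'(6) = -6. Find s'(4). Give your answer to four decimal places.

2.6667

Let m_i = s''(x_i). Step sizes h_i = 2, 2, 2; slopes of the chords Δ_i = (y_(i+1) - y_i)/h_i = -5/2, 5/2, -1.
  2·m_0 + 8·m_1 + 2·m_2 = 6(Δ_1 - Δ_0) = 30
  2·m_1 + 8·m_2 + 2·m_3 = 6(Δ_2 - Δ_1) = -21
Clamped end conditions give two more equations: 2h_0·m_0 + h_0·m_1 = 6(Δ_0 - s'(0)) = -3 and h_2·m_2 + 2h_2·m_3 = 6(s'(6) - Δ_2) = -30.
Solving: m_0 = -10/3, m_1 = 31/6, m_2 = -7/3, m_3 = -19/3.
On [4, 6], s'(x) = b_2 + 2c_2·(x - 4) + 3d_2·(x - 4)² with b_2 = Δ_2 - h_2(2m_2 + m_3)/6 = 8/3, c_2 = m_2/2 = -7/6, d_2 = (m_3 - m_2)/(6h_2) = -1/3. So s'(4) = 8/3.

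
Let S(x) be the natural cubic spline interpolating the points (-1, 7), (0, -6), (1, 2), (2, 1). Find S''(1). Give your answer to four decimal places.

Put m_i = S'' at the i-th knot. Here h = (1, 1, 1) and Δ = (-13, 8, -1), so the interior equations h_(i-1)·m_(i-1) + 2(h_(i-1)+h_i)·m_i + h_i·m_(i+1) = 6(Δ_i − Δ_(i-1)) read
  1·m_0 + 4·m_1 + 1·m_2 = 6(Δ_1 - Δ_0) = 126
  1·m_1 + 4·m_2 + 1·m_3 = 6(Δ_2 - Δ_1) = -54
Natural end conditions: m_0 = m_3 = 0.
Solving: m_0 = 0, m_1 = 186/5, m_2 = -114/5, m_3 = 0.

-22.8000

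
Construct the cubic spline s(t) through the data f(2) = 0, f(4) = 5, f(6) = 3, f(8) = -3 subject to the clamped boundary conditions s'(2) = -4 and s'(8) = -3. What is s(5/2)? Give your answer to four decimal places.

Put M_i = s'' at the i-th knot. Here h = (2, 2, 2) and Δ = (5/2, -1, -3), so the interior equations h_(i-1)·M_(i-1) + 2(h_(i-1)+h_i)·M_i + h_i·M_(i+1) = 6(Δ_i − Δ_(i-1)) read
  2·M_0 + 8·M_1 + 2·M_2 = 6(Δ_1 - Δ_0) = -21
  2·M_1 + 8·M_2 + 2·M_3 = 6(Δ_2 - Δ_1) = -12
Clamped end conditions give two more equations: 2h_0·M_0 + h_0·M_1 = 6(Δ_0 - s'(2)) = 39 and h_2·M_2 + 2h_2·M_3 = 6(s'(8) - Δ_2) = 0.
Solving the tridiagonal system: M_0 = 379/30, M_1 = -173/30, M_2 = -1/15, M_3 = 1/30.
On [2, 4], s(t) = 0 - 4·(t - 2) + 379/60·(t - 2)² - 23/15·(t - 2)³.
With (t - 2) = 1/2: s(5/2) = -49/80.

-0.6125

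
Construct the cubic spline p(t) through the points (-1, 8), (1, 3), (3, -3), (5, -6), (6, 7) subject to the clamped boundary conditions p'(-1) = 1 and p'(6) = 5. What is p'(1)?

-3

Put m_i = p'' at the i-th knot. Here h = (2, 2, 2, 1) and Δ = (-5/2, -3, -3/2, 13), so the interior equations h_(i-1)·m_(i-1) + 2(h_(i-1)+h_i)·m_i + h_i·m_(i+1) = 6(Δ_i − Δ_(i-1)) read
  2·m_0 + 8·m_1 + 2·m_2 = 6(Δ_1 - Δ_0) = -3
  2·m_1 + 8·m_2 + 2·m_3 = 6(Δ_2 - Δ_1) = 9
  2·m_2 + 6·m_3 + 1·m_4 = 6(Δ_3 - Δ_2) = 87
Clamped end conditions give two more equations: 2h_0·m_0 + h_0·m_1 = 6(Δ_0 - p'(-1)) = -21 and h_3·m_3 + 2h_3·m_4 = 6(p'(6) - Δ_3) = -48.
Solving the tridiagonal system: m_0 = -13/2, m_1 = 5/2, m_2 = -5, m_3 = 22, m_4 = -35.
On [1, 3], p'(t) = b_1 + 2c_1·(t - 1) + 3d_1·(t - 1)² with b_1 = Δ_1 - h_1(2m_1 + m_2)/6 = -3, c_1 = m_1/2 = 5/4, d_1 = (m_2 - m_1)/(6h_1) = -5/8. So p'(1) = -3.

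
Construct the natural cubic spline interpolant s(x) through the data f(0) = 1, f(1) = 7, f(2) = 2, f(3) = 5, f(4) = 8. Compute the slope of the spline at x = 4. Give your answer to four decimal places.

2.2321

Write m_i for s''(x_i). With h_i = 1, 1, 1, 1 and divided differences Δ_i = 6, -5, 3, 3, the continuity of s' gives the tridiagonal system
  1·m_0 + 4·m_1 + 1·m_2 = 6(Δ_1 - Δ_0) = -66
  1·m_1 + 4·m_2 + 1·m_3 = 6(Δ_2 - Δ_1) = 48
  1·m_2 + 4·m_3 + 1·m_4 = 6(Δ_3 - Δ_2) = 0
Natural end conditions: m_0 = m_4 = 0.
Solving: m_0 = 0, m_1 = -591/28, m_2 = 129/7, m_3 = -129/28, m_4 = 0.
On [3, 4], s'(x) = b_3 + 2c_3·(x - 3) + 3d_3·(x - 3)² with b_3 = Δ_3 - h_3(2m_3 + m_4)/6 = 127/28, c_3 = m_3/2 = -129/56, d_3 = (m_4 - m_3)/(6h_3) = 43/56. So s'(4) = 125/56.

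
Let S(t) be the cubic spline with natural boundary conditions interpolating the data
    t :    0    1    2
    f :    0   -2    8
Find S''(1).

Write σ_i for S''(x_i). With h_i = 1, 1 and divided differences Δ_i = -2, 10, the continuity of S' gives the tridiagonal system
  1·σ_0 + 4·σ_1 + 1·σ_2 = 6(Δ_1 - Δ_0) = 72
Natural end conditions: σ_0 = σ_2 = 0.
Solving: σ_0 = 0, σ_1 = 18, σ_2 = 0.

18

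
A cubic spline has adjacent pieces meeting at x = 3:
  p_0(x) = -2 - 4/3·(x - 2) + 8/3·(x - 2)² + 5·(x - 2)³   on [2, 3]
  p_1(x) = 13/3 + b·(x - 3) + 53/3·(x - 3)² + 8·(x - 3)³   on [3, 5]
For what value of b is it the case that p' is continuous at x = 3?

p_0'(x) = -4/3 + 16/3·(x - 2) + 15·(x - 2)², so p_0'(3) = 19. On the right, p_1'(3) = b, so b = 19.

19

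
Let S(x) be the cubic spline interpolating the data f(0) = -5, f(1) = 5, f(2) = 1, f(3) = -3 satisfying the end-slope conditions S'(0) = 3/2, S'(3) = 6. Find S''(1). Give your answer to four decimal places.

Let σ_i = S''(x_i). Step sizes h_i = 1, 1, 1; slopes of the chords Δ_i = (y_(i+1) - y_i)/h_i = 10, -4, -4.
  1·σ_0 + 4·σ_1 + 1·σ_2 = 6(Δ_1 - Δ_0) = -84
  1·σ_1 + 4·σ_2 + 1·σ_3 = 6(Δ_2 - Δ_1) = 0
Clamped end conditions give two more equations: 2h_0·σ_0 + h_0·σ_1 = 6(Δ_0 - S'(0)) = 51 and h_2·σ_2 + 2h_2·σ_3 = 6(S'(3) - Δ_2) = 60.
Forward elimination and back-substitution give σ_0 = 206/5, σ_1 = -157/5, σ_2 = 2/5, σ_3 = 149/5.

-31.4000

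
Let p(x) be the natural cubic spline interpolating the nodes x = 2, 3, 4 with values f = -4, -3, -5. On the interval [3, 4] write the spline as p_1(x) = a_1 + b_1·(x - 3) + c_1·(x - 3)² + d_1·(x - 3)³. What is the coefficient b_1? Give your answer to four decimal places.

-0.5000

With σ_i denoting the second derivative at x_i, h_i = 1, 1, and Δ_i = (y_(i+1) − y_i)/h_i = 1, -2:
  1·σ_0 + 4·σ_1 + 1·σ_2 = 6(Δ_1 - Δ_0) = -18
Natural end conditions: σ_0 = σ_2 = 0.
Solving the tridiagonal system: σ_0 = 0, σ_1 = -9/2, σ_2 = 0.
On [3, 4], with p_1(x) = a_1 + b_1·(x - 3) + c_1·(x - 3)² + d_1·(x - 3)³: c_1 = σ_1/2 = -9/4, d_1 = (σ_2 - σ_1)/(6h_1) = 3/4, b_1 = Δ_1 - h_1(2σ_1 + σ_2)/6 = -1/2.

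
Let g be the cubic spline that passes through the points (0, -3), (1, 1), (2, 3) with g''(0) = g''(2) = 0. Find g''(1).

Put σ_i = g'' at the i-th knot. Here h = (1, 1) and Δ = (4, 2), so the interior equations h_(i-1)·σ_(i-1) + 2(h_(i-1)+h_i)·σ_i + h_i·σ_(i+1) = 6(Δ_i − Δ_(i-1)) read
  1·σ_0 + 4·σ_1 + 1·σ_2 = 6(Δ_1 - Δ_0) = -12
Natural end conditions: σ_0 = σ_2 = 0.
Forward elimination and back-substitution give σ_0 = 0, σ_1 = -3, σ_2 = 0.

-3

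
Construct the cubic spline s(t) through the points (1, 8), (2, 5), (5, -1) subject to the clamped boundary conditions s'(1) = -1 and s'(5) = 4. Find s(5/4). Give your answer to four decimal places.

7.5898

Put M_i = s'' at the i-th knot. Here h = (1, 3) and Δ = (-3, -2), so the interior equations h_(i-1)·M_(i-1) + 2(h_(i-1)+h_i)·M_i + h_i·M_(i+1) = 6(Δ_i − Δ_(i-1)) read
  1·M_0 + 8·M_1 + 3·M_2 = 6(Δ_1 - Δ_0) = 6
Clamped end conditions give two more equations: 2h_0·M_0 + h_0·M_1 = 6(Δ_0 - s'(1)) = -12 and h_1·M_1 + 2h_1·M_2 = 6(s'(5) - Δ_1) = 36.
Solving: M_0 = -11/2, M_1 = -1, M_2 = 13/2.
On [1, 2], s(t) = 8 - 1·(t - 1) - 11/4·(t - 1)² + 3/4·(t - 1)³.
With (t - 1) = 1/4: s(5/4) = 1943/256.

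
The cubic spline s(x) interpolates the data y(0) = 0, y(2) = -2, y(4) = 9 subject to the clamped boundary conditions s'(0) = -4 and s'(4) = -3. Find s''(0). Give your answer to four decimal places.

-0.1250

Let σ_i = s''(x_i). Step sizes h_i = 2, 2; slopes of the chords Δ_i = (y_(i+1) - y_i)/h_i = -1, 11/2.
  2·σ_0 + 8·σ_1 + 2·σ_2 = 6(Δ_1 - Δ_0) = 39
Clamped end conditions give two more equations: 2h_0·σ_0 + h_0·σ_1 = 6(Δ_0 - s'(0)) = 18 and h_1·σ_1 + 2h_1·σ_2 = 6(s'(4) - Δ_1) = -51.
Solving the tridiagonal system: σ_0 = -1/8, σ_1 = 37/4, σ_2 = -139/8.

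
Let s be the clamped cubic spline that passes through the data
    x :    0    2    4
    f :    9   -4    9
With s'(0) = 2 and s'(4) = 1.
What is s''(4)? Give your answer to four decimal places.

With σ_i denoting the second derivative at x_i, h_i = 2, 2, and Δ_i = (y_(i+1) − y_i)/h_i = -13/2, 13/2:
  2·σ_0 + 8·σ_1 + 2·σ_2 = 6(Δ_1 - Δ_0) = 78
Clamped end conditions give two more equations: 2h_0·σ_0 + h_0·σ_1 = 6(Δ_0 - s'(0)) = -51 and h_1·σ_1 + 2h_1·σ_2 = 6(s'(4) - Δ_1) = -33.
Solving the tridiagonal system: σ_0 = -91/4, σ_1 = 20, σ_2 = -73/4.

-18.2500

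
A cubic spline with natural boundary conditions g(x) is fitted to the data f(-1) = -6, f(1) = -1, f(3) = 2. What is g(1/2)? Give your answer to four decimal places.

-2.0859

Put σ_i = g'' at the i-th knot. Here h = (2, 2) and Δ = (5/2, 3/2), so the interior equations h_(i-1)·σ_(i-1) + 2(h_(i-1)+h_i)·σ_i + h_i·σ_(i+1) = 6(Δ_i − Δ_(i-1)) read
  2·σ_0 + 8·σ_1 + 2·σ_2 = 6(Δ_1 - Δ_0) = -6
Natural end conditions: σ_0 = σ_2 = 0.
Solving the tridiagonal system: σ_0 = 0, σ_1 = -3/4, σ_2 = 0.
On [-1, 1], g(x) = -6 + 11/4·(x + 1) + 0·(x + 1)² - 1/16·(x + 1)³.
With (x + 1) = 3/2: g(1/2) = -267/128.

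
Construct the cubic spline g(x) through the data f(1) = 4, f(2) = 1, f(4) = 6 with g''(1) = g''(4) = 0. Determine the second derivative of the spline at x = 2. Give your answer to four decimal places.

Write σ_i for g''(x_i). With h_i = 1, 2 and divided differences Δ_i = -3, 5/2, the continuity of g' gives the tridiagonal system
  1·σ_0 + 6·σ_1 + 2·σ_2 = 6(Δ_1 - Δ_0) = 33
Natural end conditions: σ_0 = σ_2 = 0.
Hence σ_0 = 0, σ_1 = 11/2, σ_2 = 0.

5.5000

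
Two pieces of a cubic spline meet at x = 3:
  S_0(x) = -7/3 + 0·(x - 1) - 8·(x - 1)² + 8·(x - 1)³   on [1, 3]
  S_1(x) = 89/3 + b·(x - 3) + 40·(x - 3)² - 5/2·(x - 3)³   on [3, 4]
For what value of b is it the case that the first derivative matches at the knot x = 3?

64

S_0'(x) = 0 - 16·(x - 1) + 24·(x - 1)², so S_0'(3) = 64. On the right, S_1'(3) = b, so b = 64.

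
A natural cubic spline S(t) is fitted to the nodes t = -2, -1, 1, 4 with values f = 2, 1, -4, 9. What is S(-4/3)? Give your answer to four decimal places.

1.5229

Let M_i = S''(x_i). Step sizes h_i = 1, 2, 3; slopes of the chords Δ_i = (y_(i+1) - y_i)/h_i = -1, -5/2, 13/3.
  1·M_0 + 6·M_1 + 2·M_2 = 6(Δ_1 - Δ_0) = -9
  2·M_1 + 10·M_2 + 3·M_3 = 6(Δ_2 - Δ_1) = 41
Natural end conditions: M_0 = M_3 = 0.
Hence M_0 = 0, M_1 = -43/14, M_2 = 33/7, M_3 = 0.
On [-2, -1], S(t) = 2 - 41/84·(t + 2) + 0·(t + 2)² - 43/84·(t + 2)³.
With (t + 2) = 2/3: S(-4/3) = 1727/1134.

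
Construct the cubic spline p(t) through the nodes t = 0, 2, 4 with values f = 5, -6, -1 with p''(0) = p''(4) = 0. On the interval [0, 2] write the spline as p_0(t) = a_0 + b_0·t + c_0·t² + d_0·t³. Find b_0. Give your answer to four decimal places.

-7.5000

Put m_i = p'' at the i-th knot. Here h = (2, 2) and Δ = (-11/2, 5/2), so the interior equations h_(i-1)·m_(i-1) + 2(h_(i-1)+h_i)·m_i + h_i·m_(i+1) = 6(Δ_i − Δ_(i-1)) read
  2·m_0 + 8·m_1 + 2·m_2 = 6(Δ_1 - Δ_0) = 48
Natural end conditions: m_0 = m_2 = 0.
Hence m_0 = 0, m_1 = 6, m_2 = 0.
On [0, 2], with p_0(t) = a_0 + b_0·t + c_0·t² + d_0·t³: c_0 = m_0/2 = 0, d_0 = (m_1 - m_0)/(6h_0) = 1/2, b_0 = Δ_0 - h_0(2m_0 + m_1)/6 = -15/2.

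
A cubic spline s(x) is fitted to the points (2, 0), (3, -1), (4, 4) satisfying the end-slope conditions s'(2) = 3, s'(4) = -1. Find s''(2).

-23

Write σ_i for s''(x_i). With h_i = 1, 1 and divided differences Δ_i = -1, 5, the continuity of s' gives the tridiagonal system
  1·σ_0 + 4·σ_1 + 1·σ_2 = 6(Δ_1 - Δ_0) = 36
Clamped end conditions give two more equations: 2h_0·σ_0 + h_0·σ_1 = 6(Δ_0 - s'(2)) = -24 and h_1·σ_1 + 2h_1·σ_2 = 6(s'(4) - Δ_1) = -36.
Solving the tridiagonal system: σ_0 = -23, σ_1 = 22, σ_2 = -29.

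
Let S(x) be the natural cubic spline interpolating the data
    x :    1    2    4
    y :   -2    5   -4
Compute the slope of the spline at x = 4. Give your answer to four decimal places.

Write σ_i for S''(x_i). With h_i = 1, 2 and divided differences Δ_i = 7, -9/2, the continuity of S' gives the tridiagonal system
  1·σ_0 + 6·σ_1 + 2·σ_2 = 6(Δ_1 - Δ_0) = -69
Natural end conditions: σ_0 = σ_2 = 0.
Solving the tridiagonal system: σ_0 = 0, σ_1 = -23/2, σ_2 = 0.
On [2, 4], S'(x) = b_1 + 2c_1·(x - 2) + 3d_1·(x - 2)² with b_1 = Δ_1 - h_1(2σ_1 + σ_2)/6 = 19/6, c_1 = σ_1/2 = -23/4, d_1 = (σ_2 - σ_1)/(6h_1) = 23/24. So S'(4) = -25/3.

-8.3333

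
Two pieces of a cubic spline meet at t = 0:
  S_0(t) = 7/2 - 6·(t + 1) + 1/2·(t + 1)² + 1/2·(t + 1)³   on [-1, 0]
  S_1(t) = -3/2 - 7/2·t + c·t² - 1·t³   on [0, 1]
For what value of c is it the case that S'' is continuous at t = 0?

2

S_0''(t) = 1 + 3·(t + 1), so S_0''(0) = 4. On the right, S_1''(0) = 2c, so c = 2.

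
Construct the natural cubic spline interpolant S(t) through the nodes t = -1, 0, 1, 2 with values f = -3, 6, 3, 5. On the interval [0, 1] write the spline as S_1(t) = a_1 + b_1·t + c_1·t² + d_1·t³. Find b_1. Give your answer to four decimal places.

1.9333

Let m_i = S''(x_i). Step sizes h_i = 1, 1, 1; slopes of the chords Δ_i = (y_(i+1) - y_i)/h_i = 9, -3, 2.
  1·m_0 + 4·m_1 + 1·m_2 = 6(Δ_1 - Δ_0) = -72
  1·m_1 + 4·m_2 + 1·m_3 = 6(Δ_2 - Δ_1) = 30
Natural end conditions: m_0 = m_3 = 0.
Solving: m_0 = 0, m_1 = -106/5, m_2 = 64/5, m_3 = 0.
On [0, 1], with S_1(t) = a_1 + b_1·t + c_1·t² + d_1·t³: c_1 = m_1/2 = -53/5, d_1 = (m_2 - m_1)/(6h_1) = 17/3, b_1 = Δ_1 - h_1(2m_1 + m_2)/6 = 29/15.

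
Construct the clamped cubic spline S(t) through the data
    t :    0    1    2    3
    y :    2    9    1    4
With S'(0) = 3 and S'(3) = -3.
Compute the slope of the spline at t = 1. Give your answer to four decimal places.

-0.8000

Let m_i = S''(x_i). Step sizes h_i = 1, 1, 1; slopes of the chords Δ_i = (y_(i+1) - y_i)/h_i = 7, -8, 3.
  1·m_0 + 4·m_1 + 1·m_2 = 6(Δ_1 - Δ_0) = -90
  1·m_1 + 4·m_2 + 1·m_3 = 6(Δ_2 - Δ_1) = 66
Clamped end conditions give two more equations: 2h_0·m_0 + h_0·m_1 = 6(Δ_0 - S'(0)) = 24 and h_2·m_2 + 2h_2·m_3 = 6(S'(3) - Δ_2) = -36.
Solving: m_0 = 158/5, m_1 = -196/5, m_2 = 176/5, m_3 = -178/5.
On [1, 2], S'(t) = b_1 + 2c_1·(t - 1) + 3d_1·(t - 1)² with b_1 = Δ_1 - h_1(2m_1 + m_2)/6 = -4/5, c_1 = m_1/2 = -98/5, d_1 = (m_2 - m_1)/(6h_1) = 62/5. So S'(1) = -4/5.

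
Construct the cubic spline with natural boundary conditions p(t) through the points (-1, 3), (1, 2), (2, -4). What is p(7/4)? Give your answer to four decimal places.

-2.2852

Put m_i = p'' at the i-th knot. Here h = (2, 1) and Δ = (-1/2, -6), so the interior equations h_(i-1)·m_(i-1) + 2(h_(i-1)+h_i)·m_i + h_i·m_(i+1) = 6(Δ_i − Δ_(i-1)) read
  2·m_0 + 6·m_1 + 1·m_2 = 6(Δ_1 - Δ_0) = -33
Natural end conditions: m_0 = m_2 = 0.
Hence m_0 = 0, m_1 = -11/2, m_2 = 0.
On [1, 2], p(t) = 2 - 25/6·(t - 1) - 11/4·(t - 1)² + 11/12·(t - 1)³.
With (t - 1) = 3/4: p(7/4) = -585/256.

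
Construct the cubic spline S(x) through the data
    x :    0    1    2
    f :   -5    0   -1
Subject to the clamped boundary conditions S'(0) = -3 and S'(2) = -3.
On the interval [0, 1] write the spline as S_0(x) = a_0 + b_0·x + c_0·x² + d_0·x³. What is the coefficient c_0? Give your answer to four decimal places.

With σ_i denoting the second derivative at x_i, h_i = 1, 1, and Δ_i = (y_(i+1) − y_i)/h_i = 5, -1:
  1·σ_0 + 4·σ_1 + 1·σ_2 = 6(Δ_1 - Δ_0) = -36
Clamped end conditions give two more equations: 2h_0·σ_0 + h_0·σ_1 = 6(Δ_0 - S'(0)) = 48 and h_1·σ_1 + 2h_1·σ_2 = 6(S'(2) - Δ_1) = -12.
Solving the tridiagonal system: σ_0 = 33, σ_1 = -18, σ_2 = 3.
On [0, 1], with S_0(x) = a_0 + b_0·x + c_0·x² + d_0·x³: c_0 = σ_0/2 = 33/2, d_0 = (σ_1 - σ_0)/(6h_0) = -17/2, b_0 = Δ_0 - h_0(2σ_0 + σ_1)/6 = -3.

16.5000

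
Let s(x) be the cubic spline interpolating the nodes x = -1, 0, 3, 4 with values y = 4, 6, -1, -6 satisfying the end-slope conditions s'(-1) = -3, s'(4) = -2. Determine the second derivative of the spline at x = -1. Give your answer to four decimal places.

17.4603

With σ_i denoting the second derivative at x_i, h_i = 1, 3, 1, and Δ_i = (y_(i+1) − y_i)/h_i = 2, -7/3, -5:
  1·σ_0 + 8·σ_1 + 3·σ_2 = 6(Δ_1 - Δ_0) = -26
  3·σ_1 + 8·σ_2 + 1·σ_3 = 6(Δ_2 - Δ_1) = -16
Clamped end conditions give two more equations: 2h_0·σ_0 + h_0·σ_1 = 6(Δ_0 - s'(-1)) = 30 and h_2·σ_2 + 2h_2·σ_3 = 6(s'(4) - Δ_2) = 18.
Solving the tridiagonal system: σ_0 = 1100/63, σ_1 = -310/63, σ_2 = -86/63, σ_3 = 610/63.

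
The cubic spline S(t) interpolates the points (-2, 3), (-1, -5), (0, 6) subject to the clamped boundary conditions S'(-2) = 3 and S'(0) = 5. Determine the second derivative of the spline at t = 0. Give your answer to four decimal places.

Write m_i for S''(x_i). With h_i = 1, 1 and divided differences Δ_i = -8, 11, the continuity of S' gives the tridiagonal system
  1·m_0 + 4·m_1 + 1·m_2 = 6(Δ_1 - Δ_0) = 114
Clamped end conditions give two more equations: 2h_0·m_0 + h_0·m_1 = 6(Δ_0 - S'(-2)) = -66 and h_1·m_1 + 2h_1·m_2 = 6(S'(0) - Δ_1) = -36.
Forward elimination and back-substitution give m_0 = -121/2, m_1 = 55, m_2 = -91/2.

-45.5000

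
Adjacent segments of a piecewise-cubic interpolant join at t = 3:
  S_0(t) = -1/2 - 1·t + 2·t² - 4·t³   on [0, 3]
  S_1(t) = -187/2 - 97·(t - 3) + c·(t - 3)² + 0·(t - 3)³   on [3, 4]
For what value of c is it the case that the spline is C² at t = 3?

-34

S_0''(t) = 4 - 24·t, so S_0''(3) = -68. On the right, S_1''(3) = 2c, so c = -34.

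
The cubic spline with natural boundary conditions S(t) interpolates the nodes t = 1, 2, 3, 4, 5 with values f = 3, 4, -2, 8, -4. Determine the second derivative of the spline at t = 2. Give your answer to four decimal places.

With m_i denoting the second derivative at x_i, h_i = 1, 1, 1, 1, and Δ_i = (y_(i+1) − y_i)/h_i = 1, -6, 10, -12:
  1·m_0 + 4·m_1 + 1·m_2 = 6(Δ_1 - Δ_0) = -42
  1·m_1 + 4·m_2 + 1·m_3 = 6(Δ_2 - Δ_1) = 96
  1·m_2 + 4·m_3 + 1·m_4 = 6(Δ_3 - Δ_2) = -132
Natural end conditions: m_0 = m_4 = 0.
Solving: m_0 = 0, m_1 = -573/28, m_2 = 279/7, m_3 = -1203/28, m_4 = 0.

-20.4643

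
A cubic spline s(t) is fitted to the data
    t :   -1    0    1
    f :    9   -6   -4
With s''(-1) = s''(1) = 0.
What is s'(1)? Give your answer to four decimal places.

Let M_i = s''(x_i). Step sizes h_i = 1, 1; slopes of the chords Δ_i = (y_(i+1) - y_i)/h_i = -15, 2.
  1·M_0 + 4·M_1 + 1·M_2 = 6(Δ_1 - Δ_0) = 102
Natural end conditions: M_0 = M_2 = 0.
Solving the tridiagonal system: M_0 = 0, M_1 = 51/2, M_2 = 0.
On [0, 1], s'(t) = b_1 + 2c_1·t + 3d_1·t² with b_1 = Δ_1 - h_1(2M_1 + M_2)/6 = -13/2, c_1 = M_1/2 = 51/4, d_1 = (M_2 - M_1)/(6h_1) = -17/4. So s'(1) = 25/4.

6.2500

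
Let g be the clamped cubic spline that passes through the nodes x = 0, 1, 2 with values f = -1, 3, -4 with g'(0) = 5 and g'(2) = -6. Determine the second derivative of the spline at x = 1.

Write m_i for g''(x_i). With h_i = 1, 1 and divided differences Δ_i = 4, -7, the continuity of g' gives the tridiagonal system
  1·m_0 + 4·m_1 + 1·m_2 = 6(Δ_1 - Δ_0) = -66
Clamped end conditions give two more equations: 2h_0·m_0 + h_0·m_1 = 6(Δ_0 - g'(0)) = -6 and h_1·m_1 + 2h_1·m_2 = 6(g'(2) - Δ_1) = 6.
Solving: m_0 = 8, m_1 = -22, m_2 = 14.

-22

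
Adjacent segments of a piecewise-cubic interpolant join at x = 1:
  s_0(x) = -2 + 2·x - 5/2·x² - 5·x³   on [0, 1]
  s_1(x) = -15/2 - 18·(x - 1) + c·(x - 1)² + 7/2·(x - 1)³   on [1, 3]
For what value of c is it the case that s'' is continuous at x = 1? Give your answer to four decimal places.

s_0''(x) = -5 - 30·x, so s_0''(1) = -35. On the right, s_1''(1) = 2c, so c = -35/2.

-17.5000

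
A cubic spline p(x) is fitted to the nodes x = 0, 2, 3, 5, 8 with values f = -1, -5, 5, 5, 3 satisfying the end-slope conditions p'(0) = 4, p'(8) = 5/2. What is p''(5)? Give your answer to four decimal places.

1.7152

Put m_i = p'' at the i-th knot. Here h = (2, 1, 2, 3) and Δ = (-2, 10, 0, -2/3), so the interior equations h_(i-1)·m_(i-1) + 2(h_(i-1)+h_i)·m_i + h_i·m_(i+1) = 6(Δ_i − Δ_(i-1)) read
  2·m_0 + 6·m_1 + 1·m_2 = 6(Δ_1 - Δ_0) = 72
  1·m_1 + 6·m_2 + 2·m_3 = 6(Δ_2 - Δ_1) = -60
  2·m_2 + 10·m_3 + 3·m_4 = 6(Δ_3 - Δ_2) = -4
Clamped end conditions give two more equations: 2h_0·m_0 + h_0·m_1 = 6(Δ_0 - p'(0)) = -36 and h_3·m_3 + 2h_3·m_4 = 6(p'(8) - Δ_3) = 19.
Solving the tridiagonal system: m_0 = -2930/151, m_1 = 3142/151, m_2 = -2120/151, m_3 = 259/151, m_4 = 1046/453.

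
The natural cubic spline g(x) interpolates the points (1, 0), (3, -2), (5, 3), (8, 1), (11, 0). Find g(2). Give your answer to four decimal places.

-1.8330

Let M_i = g''(x_i). Step sizes h_i = 2, 2, 3, 3; slopes of the chords Δ_i = (y_(i+1) - y_i)/h_i = -1, 5/2, -2/3, -1/3.
  2·M_0 + 8·M_1 + 2·M_2 = 6(Δ_1 - Δ_0) = 21
  2·M_1 + 10·M_2 + 3·M_3 = 6(Δ_2 - Δ_1) = -19
  3·M_2 + 12·M_3 + 3·M_4 = 6(Δ_3 - Δ_2) = 2
Natural end conditions: M_0 = M_4 = 0.
Hence M_0 = 0, M_1 = 933/280, M_2 = -99/35, M_3 = 367/420, M_4 = 0.
On [1, 3], g(x) = 0 - 591/280·(x - 1) + 0·(x - 1)² + 311/1120·(x - 1)³.
With (x - 1) = 1: g(2) = -2053/1120.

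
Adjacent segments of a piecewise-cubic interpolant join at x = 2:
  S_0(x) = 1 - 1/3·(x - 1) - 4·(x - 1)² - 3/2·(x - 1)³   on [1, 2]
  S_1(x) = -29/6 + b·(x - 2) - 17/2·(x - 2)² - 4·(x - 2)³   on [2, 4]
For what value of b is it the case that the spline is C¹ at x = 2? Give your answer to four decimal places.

-12.8333

S_0'(x) = -1/3 - 8·(x - 1) - 9/2·(x - 1)², so S_0'(2) = -77/6. On the right, S_1'(2) = b, so b = -77/6.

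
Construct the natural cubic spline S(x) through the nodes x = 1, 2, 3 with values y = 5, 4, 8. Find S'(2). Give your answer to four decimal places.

Write m_i for S''(x_i). With h_i = 1, 1 and divided differences Δ_i = -1, 4, the continuity of S' gives the tridiagonal system
  1·m_0 + 4·m_1 + 1·m_2 = 6(Δ_1 - Δ_0) = 30
Natural end conditions: m_0 = m_2 = 0.
Forward elimination and back-substitution give m_0 = 0, m_1 = 15/2, m_2 = 0.
On [2, 3], S'(x) = b_1 + 2c_1·(x - 2) + 3d_1·(x - 2)² with b_1 = Δ_1 - h_1(2m_1 + m_2)/6 = 3/2, c_1 = m_1/2 = 15/4, d_1 = (m_2 - m_1)/(6h_1) = -5/4. So S'(2) = 3/2.

1.5000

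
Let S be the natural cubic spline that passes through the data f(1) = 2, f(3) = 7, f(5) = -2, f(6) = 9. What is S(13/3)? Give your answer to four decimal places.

Put m_i = S'' at the i-th knot. Here h = (2, 2, 1) and Δ = (5/2, -9/2, 11), so the interior equations h_(i-1)·m_(i-1) + 2(h_(i-1)+h_i)·m_i + h_i·m_(i+1) = 6(Δ_i − Δ_(i-1)) read
  2·m_0 + 8·m_1 + 2·m_2 = 6(Δ_1 - Δ_0) = -42
  2·m_1 + 6·m_2 + 1·m_3 = 6(Δ_2 - Δ_1) = 93
Natural end conditions: m_0 = m_3 = 0.
Solving the tridiagonal system: m_0 = 0, m_1 = -219/22, m_2 = 207/11, m_3 = 0.
On [3, 5], S(t) = 7 - 91/22·(t - 3) - 219/44·(t - 3)² + 211/88·(t - 3)³.
With (t - 3) = 4/3: S(13/3) = -499/297.

-1.6801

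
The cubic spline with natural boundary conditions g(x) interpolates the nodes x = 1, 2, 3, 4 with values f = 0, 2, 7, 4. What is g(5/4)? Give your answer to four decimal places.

0.1875

Put σ_i = g'' at the i-th knot. Here h = (1, 1, 1) and Δ = (2, 5, -3), so the interior equations h_(i-1)·σ_(i-1) + 2(h_(i-1)+h_i)·σ_i + h_i·σ_(i+1) = 6(Δ_i − Δ_(i-1)) read
  1·σ_0 + 4·σ_1 + 1·σ_2 = 6(Δ_1 - Δ_0) = 18
  1·σ_1 + 4·σ_2 + 1·σ_3 = 6(Δ_2 - Δ_1) = -48
Natural end conditions: σ_0 = σ_3 = 0.
Forward elimination and back-substitution give σ_0 = 0, σ_1 = 8, σ_2 = -14, σ_3 = 0.
On [1, 2], g(x) = 0 + 2/3·(x - 1) + 0·(x - 1)² + 4/3·(x - 1)³.
With (x - 1) = 1/4: g(5/4) = 3/16.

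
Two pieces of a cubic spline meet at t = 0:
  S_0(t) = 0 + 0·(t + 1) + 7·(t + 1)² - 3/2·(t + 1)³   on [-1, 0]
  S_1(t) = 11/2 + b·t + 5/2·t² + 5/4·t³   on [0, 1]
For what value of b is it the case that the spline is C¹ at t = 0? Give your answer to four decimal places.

9.5000

S_0'(t) = 0 + 14·(t + 1) - 9/2·(t + 1)², so S_0'(0) = 19/2. On the right, S_1'(0) = b, so b = 19/2.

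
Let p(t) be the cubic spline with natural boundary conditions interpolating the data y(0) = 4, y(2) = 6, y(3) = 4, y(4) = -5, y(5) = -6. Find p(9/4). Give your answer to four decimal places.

6.0903

Write M_i for p''(x_i). With h_i = 2, 1, 1, 1 and divided differences Δ_i = 1, -2, -9, -1, the continuity of p' gives the tridiagonal system
  2·M_0 + 6·M_1 + 1·M_2 = 6(Δ_1 - Δ_0) = -18
  1·M_1 + 4·M_2 + 1·M_3 = 6(Δ_2 - Δ_1) = -42
  1·M_2 + 4·M_3 + 1·M_4 = 6(Δ_3 - Δ_2) = 48
Natural end conditions: M_0 = M_4 = 0.
Forward elimination and back-substitution give M_0 = 0, M_1 = -27/43, M_2 = -612/43, M_3 = 669/43, M_4 = 0.
On [2, 3], p(t) = 6 + 25/43·(t - 2) - 27/86·(t - 2)² - 195/86·(t - 2)³.
With (t - 2) = 1/4: p(9/4) = 33521/5504.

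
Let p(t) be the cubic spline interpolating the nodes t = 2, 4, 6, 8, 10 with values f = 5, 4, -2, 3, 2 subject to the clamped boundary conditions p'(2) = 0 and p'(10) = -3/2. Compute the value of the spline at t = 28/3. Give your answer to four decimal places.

2.9894

With m_i denoting the second derivative at x_i, h_i = 2, 2, 2, 2, and Δ_i = (y_(i+1) − y_i)/h_i = -1/2, -3, 5/2, -1/2:
  2·m_0 + 8·m_1 + 2·m_2 = 6(Δ_1 - Δ_0) = -15
  2·m_1 + 8·m_2 + 2·m_3 = 6(Δ_2 - Δ_1) = 33
  2·m_2 + 8·m_3 + 2·m_4 = 6(Δ_3 - Δ_2) = -18
Clamped end conditions give two more equations: 2h_0·m_0 + h_0·m_1 = 6(Δ_0 - p'(2)) = -3 and h_3·m_3 + 2h_3·m_4 = 6(p'(10) - Δ_3) = -6.
Hence m_0 = 15/14, m_1 = -51/14, m_2 = 6, m_3 = -27/7, m_4 = 3/7.
On [8, 10], p(t) = 3 + 27/14·(t - 8) - 27/14·(t - 8)² + 5/14·(t - 8)³.
With (t - 8) = 4/3: p(28/3) = 565/189.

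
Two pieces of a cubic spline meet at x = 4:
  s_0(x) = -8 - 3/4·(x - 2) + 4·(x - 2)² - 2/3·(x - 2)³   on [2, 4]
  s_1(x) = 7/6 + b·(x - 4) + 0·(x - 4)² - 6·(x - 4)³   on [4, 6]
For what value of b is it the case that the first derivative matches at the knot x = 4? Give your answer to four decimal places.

7.2500

s_0'(x) = -3/4 + 8·(x - 2) - 2·(x - 2)², so s_0'(4) = 29/4. On the right, s_1'(4) = b, so b = 29/4.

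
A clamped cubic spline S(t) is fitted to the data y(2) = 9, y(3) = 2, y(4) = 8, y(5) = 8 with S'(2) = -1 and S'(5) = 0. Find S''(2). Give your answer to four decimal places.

Let m_i = S''(x_i). Step sizes h_i = 1, 1, 1; slopes of the chords Δ_i = (y_(i+1) - y_i)/h_i = -7, 6, 0.
  1·m_0 + 4·m_1 + 1·m_2 = 6(Δ_1 - Δ_0) = 78
  1·m_1 + 4·m_2 + 1·m_3 = 6(Δ_2 - Δ_1) = -36
Clamped end conditions give two more equations: 2h_0·m_0 + h_0·m_1 = 6(Δ_0 - S'(2)) = -36 and h_2·m_2 + 2h_2·m_3 = 6(S'(5) - Δ_2) = 0.
Solving the tridiagonal system: m_0 = -518/15, m_1 = 496/15, m_2 = -296/15, m_3 = 148/15.

-34.5333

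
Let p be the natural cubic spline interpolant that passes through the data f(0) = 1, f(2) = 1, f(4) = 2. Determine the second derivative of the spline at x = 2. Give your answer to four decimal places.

Write σ_i for p''(x_i). With h_i = 2, 2 and divided differences Δ_i = 0, 1/2, the continuity of p' gives the tridiagonal system
  2·σ_0 + 8·σ_1 + 2·σ_2 = 6(Δ_1 - Δ_0) = 3
Natural end conditions: σ_0 = σ_2 = 0.
Forward elimination and back-substitution give σ_0 = 0, σ_1 = 3/8, σ_2 = 0.

0.3750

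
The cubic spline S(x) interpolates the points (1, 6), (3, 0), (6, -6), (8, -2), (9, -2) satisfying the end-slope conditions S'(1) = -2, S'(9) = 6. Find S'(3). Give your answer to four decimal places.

-3.6429

Write M_i for S''(x_i). With h_i = 2, 3, 2, 1 and divided differences Δ_i = -3, -2, 2, 0, the continuity of S' gives the tridiagonal system
  2·M_0 + 10·M_1 + 3·M_2 = 6(Δ_1 - Δ_0) = 6
  3·M_1 + 10·M_2 + 2·M_3 = 6(Δ_2 - Δ_1) = 24
  2·M_2 + 6·M_3 + 1·M_4 = 6(Δ_3 - Δ_2) = -12
Clamped end conditions give two more equations: 2h_0·M_0 + h_0·M_1 = 6(Δ_0 - S'(1)) = -6 and h_3·M_3 + 2h_3·M_4 = 6(S'(9) - Δ_3) = 36.
Solving the tridiagonal system: M_0 = -19/14, M_1 = -2/7, M_2 = 27/7, M_3 = -48/7, M_4 = 150/7.
On [3, 6], S'(x) = b_1 + 2c_1·(x - 3) + 3d_1·(x - 3)² with b_1 = Δ_1 - h_1(2M_1 + M_2)/6 = -51/14, c_1 = M_1/2 = -1/7, d_1 = (M_2 - M_1)/(6h_1) = 29/126. So S'(3) = -51/14.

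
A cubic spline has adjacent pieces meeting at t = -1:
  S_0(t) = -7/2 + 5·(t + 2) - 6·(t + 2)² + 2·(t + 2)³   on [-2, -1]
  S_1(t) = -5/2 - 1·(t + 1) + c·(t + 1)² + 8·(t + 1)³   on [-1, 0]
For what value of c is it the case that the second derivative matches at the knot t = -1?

0

S_0''(t) = -12 + 12·(t + 2), so S_0''(-1) = 0. On the right, S_1''(-1) = 2c, so c = 0.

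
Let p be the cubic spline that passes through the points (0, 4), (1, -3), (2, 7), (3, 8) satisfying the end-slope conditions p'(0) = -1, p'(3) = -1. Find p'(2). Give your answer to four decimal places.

8.4000

Put M_i = p'' at the i-th knot. Here h = (1, 1, 1) and Δ = (-7, 10, 1), so the interior equations h_(i-1)·M_(i-1) + 2(h_(i-1)+h_i)·M_i + h_i·M_(i+1) = 6(Δ_i − Δ_(i-1)) read
  1·M_0 + 4·M_1 + 1·M_2 = 6(Δ_1 - Δ_0) = 102
  1·M_1 + 4·M_2 + 1·M_3 = 6(Δ_2 - Δ_1) = -54
Clamped end conditions give two more equations: 2h_0·M_0 + h_0·M_1 = 6(Δ_0 - p'(0)) = -36 and h_2·M_2 + 2h_2·M_3 = 6(p'(3) - Δ_2) = -12.
Hence M_0 = -194/5, M_1 = 208/5, M_2 = -128/5, M_3 = 34/5.
On [2, 3], p'(t) = b_2 + 2c_2·(t - 2) + 3d_2·(t - 2)² with b_2 = Δ_2 - h_2(2M_2 + M_3)/6 = 42/5, c_2 = M_2/2 = -64/5, d_2 = (M_3 - M_2)/(6h_2) = 27/5. So p'(2) = 42/5.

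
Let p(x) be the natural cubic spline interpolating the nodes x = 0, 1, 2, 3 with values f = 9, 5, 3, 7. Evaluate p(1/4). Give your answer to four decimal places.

7.9688

With m_i denoting the second derivative at x_i, h_i = 1, 1, 1, and Δ_i = (y_(i+1) − y_i)/h_i = -4, -2, 4:
  1·m_0 + 4·m_1 + 1·m_2 = 6(Δ_1 - Δ_0) = 12
  1·m_1 + 4·m_2 + 1·m_3 = 6(Δ_2 - Δ_1) = 36
Natural end conditions: m_0 = m_3 = 0.
Solving the tridiagonal system: m_0 = 0, m_1 = 4/5, m_2 = 44/5, m_3 = 0.
On [0, 1], p(x) = 9 - 62/15·x + 0·x² + 2/15·x³.
With x = 1/4: p(1/4) = 255/32.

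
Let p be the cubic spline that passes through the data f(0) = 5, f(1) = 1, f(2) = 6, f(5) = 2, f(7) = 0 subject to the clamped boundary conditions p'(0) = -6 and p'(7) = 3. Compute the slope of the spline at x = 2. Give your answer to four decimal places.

Let σ_i = p''(x_i). Step sizes h_i = 1, 1, 3, 2; slopes of the chords Δ_i = (y_(i+1) - y_i)/h_i = -4, 5, -4/3, -1.
  1·σ_0 + 4·σ_1 + 1·σ_2 = 6(Δ_1 - Δ_0) = 54
  1·σ_1 + 8·σ_2 + 3·σ_3 = 6(Δ_2 - Δ_1) = -38
  3·σ_2 + 10·σ_3 + 2·σ_4 = 6(Δ_3 - Δ_2) = 2
Clamped end conditions give two more equations: 2h_0·σ_0 + h_0·σ_1 = 6(Δ_0 - p'(0)) = 12 and h_3·σ_3 + 2h_3·σ_4 = 6(p'(7) - Δ_3) = 24.
Solving the tridiagonal system: σ_0 = -266/141, σ_1 = 2224/141, σ_2 = -1016/141, σ_3 = 182/141, σ_4 = 755/141.
On [2, 5], p'(x) = b_2 + 2c_2·(x - 2) + 3d_2·(x - 2)² with b_2 = Δ_2 - h_2(2σ_2 + σ_3)/6 = 737/141, c_2 = σ_2/2 = -508/141, d_2 = (σ_3 - σ_2)/(6h_2) = 599/1269. So p'(2) = 737/141.

5.2270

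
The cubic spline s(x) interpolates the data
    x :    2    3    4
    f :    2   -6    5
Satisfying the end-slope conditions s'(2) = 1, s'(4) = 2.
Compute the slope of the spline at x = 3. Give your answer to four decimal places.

1.5000

With σ_i denoting the second derivative at x_i, h_i = 1, 1, and Δ_i = (y_(i+1) − y_i)/h_i = -8, 11:
  1·σ_0 + 4·σ_1 + 1·σ_2 = 6(Δ_1 - Δ_0) = 114
Clamped end conditions give two more equations: 2h_0·σ_0 + h_0·σ_1 = 6(Δ_0 - s'(2)) = -54 and h_1·σ_1 + 2h_1·σ_2 = 6(s'(4) - Δ_1) = -54.
Solving the tridiagonal system: σ_0 = -55, σ_1 = 56, σ_2 = -55.
On [3, 4], s'(x) = b_1 + 2c_1·(x - 3) + 3d_1·(x - 3)² with b_1 = Δ_1 - h_1(2σ_1 + σ_2)/6 = 3/2, c_1 = σ_1/2 = 28, d_1 = (σ_2 - σ_1)/(6h_1) = -37/2. So s'(3) = 3/2.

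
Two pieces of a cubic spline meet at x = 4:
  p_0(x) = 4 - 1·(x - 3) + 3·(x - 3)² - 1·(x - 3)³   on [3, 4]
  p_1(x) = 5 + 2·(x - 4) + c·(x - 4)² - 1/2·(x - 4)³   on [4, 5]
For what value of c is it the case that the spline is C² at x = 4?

p_0''(x) = 6 - 6·(x - 3), so p_0''(4) = 0. On the right, p_1''(4) = 2c, so c = 0.

0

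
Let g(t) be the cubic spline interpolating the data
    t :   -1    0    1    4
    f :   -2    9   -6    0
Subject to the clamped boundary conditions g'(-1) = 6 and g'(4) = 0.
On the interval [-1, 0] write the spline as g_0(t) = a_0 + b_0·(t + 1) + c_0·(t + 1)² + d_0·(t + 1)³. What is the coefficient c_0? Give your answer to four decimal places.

With M_i denoting the second derivative at x_i, h_i = 1, 1, 3, and Δ_i = (y_(i+1) − y_i)/h_i = 11, -15, 2:
  1·M_0 + 4·M_1 + 1·M_2 = 6(Δ_1 - Δ_0) = -156
  1·M_1 + 8·M_2 + 3·M_3 = 6(Δ_2 - Δ_1) = 102
Clamped end conditions give two more equations: 2h_0·M_0 + h_0·M_1 = 6(Δ_0 - g'(-1)) = 30 and h_2·M_2 + 2h_2·M_3 = 6(g'(4) - Δ_2) = -12.
Solving: M_0 = 1248/29, M_1 = -1626/29, M_2 = 732/29, M_3 = -424/29.
On [-1, 0], with g_0(t) = a_0 + b_0·(t + 1) + c_0·(t + 1)² + d_0·(t + 1)³: c_0 = M_0/2 = 624/29, d_0 = (M_1 - M_0)/(6h_0) = -479/29, b_0 = Δ_0 - h_0(2M_0 + M_1)/6 = 6.

21.5172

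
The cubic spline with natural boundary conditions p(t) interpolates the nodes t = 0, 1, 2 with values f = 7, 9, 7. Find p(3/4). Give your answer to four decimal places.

Write M_i for p''(x_i). With h_i = 1, 1 and divided differences Δ_i = 2, -2, the continuity of p' gives the tridiagonal system
  1·M_0 + 4·M_1 + 1·M_2 = 6(Δ_1 - Δ_0) = -24
Natural end conditions: M_0 = M_2 = 0.
Hence M_0 = 0, M_1 = -6, M_2 = 0.
On [0, 1], p(t) = 7 + 3·t + 0·t² - 1·t³.
With t = 3/4: p(3/4) = 565/64.

8.8281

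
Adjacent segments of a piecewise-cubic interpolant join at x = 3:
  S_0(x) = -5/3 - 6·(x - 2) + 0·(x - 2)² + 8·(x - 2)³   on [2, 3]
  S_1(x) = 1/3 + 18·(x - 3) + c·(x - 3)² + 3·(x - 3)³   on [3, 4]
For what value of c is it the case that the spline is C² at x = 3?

24

S_0''(x) = 0 + 48·(x - 2), so S_0''(3) = 48. On the right, S_1''(3) = 2c, so c = 24.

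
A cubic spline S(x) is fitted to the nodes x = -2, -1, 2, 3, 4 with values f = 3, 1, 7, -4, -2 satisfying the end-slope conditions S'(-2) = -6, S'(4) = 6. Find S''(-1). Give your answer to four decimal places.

7.8421

With σ_i denoting the second derivative at x_i, h_i = 1, 3, 1, 1, and Δ_i = (y_(i+1) − y_i)/h_i = -2, 2, -11, 2:
  1·σ_0 + 8·σ_1 + 3·σ_2 = 6(Δ_1 - Δ_0) = 24
  3·σ_1 + 8·σ_2 + 1·σ_3 = 6(Δ_2 - Δ_1) = -78
  1·σ_2 + 4·σ_3 + 1·σ_4 = 6(Δ_3 - Δ_2) = 78
Clamped end conditions give two more equations: 2h_0·σ_0 + h_0·σ_1 = 6(Δ_0 - S'(-2)) = 24 and h_3·σ_3 + 2h_3·σ_4 = 6(S'(4) - Δ_3) = 24.
Solving the tridiagonal system: σ_0 = 307/38, σ_1 = 149/19, σ_2 = -593/38, σ_3 = 443/19, σ_4 = 13/38.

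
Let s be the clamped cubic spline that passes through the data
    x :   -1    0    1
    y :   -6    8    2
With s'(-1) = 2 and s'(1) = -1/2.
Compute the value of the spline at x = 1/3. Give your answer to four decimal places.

7.3148

Put m_i = s'' at the i-th knot. Here h = (1, 1) and Δ = (14, -6), so the interior equations h_(i-1)·m_(i-1) + 2(h_(i-1)+h_i)·m_i + h_i·m_(i+1) = 6(Δ_i − Δ_(i-1)) read
  1·m_0 + 4·m_1 + 1·m_2 = 6(Δ_1 - Δ_0) = -120
Clamped end conditions give two more equations: 2h_0·m_0 + h_0·m_1 = 6(Δ_0 - s'(-1)) = 72 and h_1·m_1 + 2h_1·m_2 = 6(s'(1) - Δ_1) = 33.
Forward elimination and back-substitution give m_0 = 259/4, m_1 = -115/2, m_2 = 181/4.
On [0, 1], s(x) = 8 + 45/8·x - 115/4·x² + 137/8·x³.
With x = 1/3: s(1/3) = 395/54.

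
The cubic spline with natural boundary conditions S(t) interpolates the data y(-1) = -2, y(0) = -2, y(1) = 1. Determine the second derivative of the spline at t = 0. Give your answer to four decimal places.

Let m_i = S''(x_i). Step sizes h_i = 1, 1; slopes of the chords Δ_i = (y_(i+1) - y_i)/h_i = 0, 3.
  1·m_0 + 4·m_1 + 1·m_2 = 6(Δ_1 - Δ_0) = 18
Natural end conditions: m_0 = m_2 = 0.
Solving the tridiagonal system: m_0 = 0, m_1 = 9/2, m_2 = 0.

4.5000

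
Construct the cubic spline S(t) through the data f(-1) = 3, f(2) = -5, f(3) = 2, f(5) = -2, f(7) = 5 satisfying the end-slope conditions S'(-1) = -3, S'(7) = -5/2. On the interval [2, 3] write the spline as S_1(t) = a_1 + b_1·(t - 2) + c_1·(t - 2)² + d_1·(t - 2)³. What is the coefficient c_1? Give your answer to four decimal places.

5.5125

With m_i denoting the second derivative at x_i, h_i = 3, 1, 2, 2, and Δ_i = (y_(i+1) − y_i)/h_i = -8/3, 7, -2, 7/2:
  3·m_0 + 8·m_1 + 1·m_2 = 6(Δ_1 - Δ_0) = 58
  1·m_1 + 6·m_2 + 2·m_3 = 6(Δ_2 - Δ_1) = -54
  2·m_2 + 8·m_3 + 2·m_4 = 6(Δ_3 - Δ_2) = 33
Clamped end conditions give two more equations: 2h_0·m_0 + h_0·m_1 = 6(Δ_0 - S'(-1)) = 2 and h_3·m_3 + 2h_3·m_4 = 6(S'(7) - Δ_3) = -36.
Forward elimination and back-substitution give m_0 = -1243/240, m_1 = 441/40, m_2 = -1173/80, m_3 = 459/40, m_4 = -1179/80.
On [2, 3], with S_1(t) = a_1 + b_1·(t - 2) + c_1·(t - 2)² + d_1·(t - 2)³: c_1 = m_1/2 = 441/80, d_1 = (m_2 - m_1)/(6h_1) = -137/32, b_1 = Δ_1 - h_1(2m_1 + m_2)/6 = 923/160.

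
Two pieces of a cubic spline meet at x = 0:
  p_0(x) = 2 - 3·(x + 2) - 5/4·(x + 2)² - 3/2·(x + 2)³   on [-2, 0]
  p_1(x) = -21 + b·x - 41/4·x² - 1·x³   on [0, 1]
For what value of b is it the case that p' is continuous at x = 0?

p_0'(x) = -3 - 5/2·(x + 2) - 9/2·(x + 2)², so p_0'(0) = -26. On the right, p_1'(0) = b, so b = -26.

-26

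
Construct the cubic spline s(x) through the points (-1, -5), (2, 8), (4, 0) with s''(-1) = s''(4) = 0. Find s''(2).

Write M_i for s''(x_i). With h_i = 3, 2 and divided differences Δ_i = 13/3, -4, the continuity of s' gives the tridiagonal system
  3·M_0 + 10·M_1 + 2·M_2 = 6(Δ_1 - Δ_0) = -50
Natural end conditions: M_0 = M_2 = 0.
Solving: M_0 = 0, M_1 = -5, M_2 = 0.

-5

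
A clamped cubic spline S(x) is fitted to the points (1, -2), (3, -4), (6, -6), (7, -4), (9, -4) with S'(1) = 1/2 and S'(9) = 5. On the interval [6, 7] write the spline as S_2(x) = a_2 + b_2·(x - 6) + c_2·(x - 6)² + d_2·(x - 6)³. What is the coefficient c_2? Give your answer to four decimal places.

Let M_i = S''(x_i). Step sizes h_i = 2, 3, 1, 2; slopes of the chords Δ_i = (y_(i+1) - y_i)/h_i = -1, -2/3, 2, 0.
  2·M_0 + 10·M_1 + 3·M_2 = 6(Δ_1 - Δ_0) = 2
  3·M_1 + 8·M_2 + 1·M_3 = 6(Δ_2 - Δ_1) = 16
  1·M_2 + 6·M_3 + 2·M_4 = 6(Δ_3 - Δ_2) = -12
Clamped end conditions give two more equations: 2h_0·M_0 + h_0·M_1 = 6(Δ_0 - S'(1)) = -9 and h_3·M_3 + 2h_3·M_4 = 6(S'(9) - Δ_3) = 30.
Forward elimination and back-substitution give M_0 = -291/136, M_1 = -15/68, M_2 = 577/204, M_3 = -1217/204, M_4 = 4277/408.
On [6, 7], with S_2(x) = a_2 + b_2·(x - 6) + c_2·(x - 6)² + d_2·(x - 6)³: c_2 = M_2/2 = 577/408, d_2 = (M_3 - M_2)/(6h_2) = -299/204, b_2 = Δ_2 - h_2(2M_2 + M_3)/6 = 279/136.

1.4142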